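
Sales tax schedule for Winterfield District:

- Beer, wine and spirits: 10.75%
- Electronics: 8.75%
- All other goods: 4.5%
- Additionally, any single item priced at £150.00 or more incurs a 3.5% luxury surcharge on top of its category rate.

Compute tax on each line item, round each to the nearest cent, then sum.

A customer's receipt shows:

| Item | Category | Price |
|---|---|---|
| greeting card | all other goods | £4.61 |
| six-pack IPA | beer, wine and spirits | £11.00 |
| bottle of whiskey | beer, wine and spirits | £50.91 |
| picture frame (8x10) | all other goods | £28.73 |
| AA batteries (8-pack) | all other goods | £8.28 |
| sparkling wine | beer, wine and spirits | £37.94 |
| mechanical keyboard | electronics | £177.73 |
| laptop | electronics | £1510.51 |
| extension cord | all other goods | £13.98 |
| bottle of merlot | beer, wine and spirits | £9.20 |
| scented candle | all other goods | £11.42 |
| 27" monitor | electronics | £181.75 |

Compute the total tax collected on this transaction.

Greeting card £4.61: all other goods → 4.5% → £0.21
Six-pack IPA £11.00: beer, wine and spirits → 10.75% → £1.18
Bottle of whiskey £50.91: beer, wine and spirits → 10.75% → £5.47
Picture frame (8x10) £28.73: all other goods → 4.5% → £1.29
AA batteries (8-pack) £8.28: all other goods → 4.5% → £0.37
Sparkling wine £37.94: beer, wine and spirits → 10.75% → £4.08
Mechanical keyboard £177.73: electronics → 8.75% + 3.5% surcharge = 12.25% → £21.77
Laptop £1510.51: electronics → 8.75% + 3.5% surcharge = 12.25% → £185.04
Extension cord £13.98: all other goods → 4.5% → £0.63
Bottle of merlot £9.20: beer, wine and spirits → 10.75% → £0.99
Scented candle £11.42: all other goods → 4.5% → £0.51
27" monitor £181.75: electronics → 8.75% + 3.5% surcharge = 12.25% → £22.26
Total tax = £0.21 + £1.18 + £5.47 + £1.29 + £0.37 + £4.08 + £21.77 + £185.04 + £0.63 + £0.99 + £0.51 + £22.26 = £243.80

£243.80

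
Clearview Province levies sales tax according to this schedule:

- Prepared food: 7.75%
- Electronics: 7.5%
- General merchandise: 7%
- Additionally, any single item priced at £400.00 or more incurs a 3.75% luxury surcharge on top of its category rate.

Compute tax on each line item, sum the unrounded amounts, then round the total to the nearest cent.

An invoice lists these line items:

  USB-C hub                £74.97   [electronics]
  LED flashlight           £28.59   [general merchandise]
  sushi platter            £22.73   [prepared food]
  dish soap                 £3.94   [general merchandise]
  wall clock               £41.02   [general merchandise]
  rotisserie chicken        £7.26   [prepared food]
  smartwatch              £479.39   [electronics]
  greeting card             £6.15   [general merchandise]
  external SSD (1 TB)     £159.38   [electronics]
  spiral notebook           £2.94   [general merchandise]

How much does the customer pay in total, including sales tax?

USB-C hub £74.97: electronics → 7.5% → £5.62275
LED flashlight £28.59: general merchandise → 7% → £2.0013
Sushi platter £22.73: prepared food → 7.75% → £1.761575
Dish soap £3.94: general merchandise → 7% → £0.2758
Wall clock £41.02: general merchandise → 7% → £2.8714
Rotisserie chicken £7.26: prepared food → 7.75% → £0.56265
Smartwatch £479.39: electronics → 7.5% + 3.75% surcharge = 11.25% → £53.931375
Greeting card £6.15: general merchandise → 7% → £0.4305
External SSD (1 TB) £159.38: electronics → 7.5% → £11.9535
Spiral notebook £2.94: general merchandise → 7% → £0.2058
Subtotal = £826.37; unrounded tax = £79.61665 → £79.62; total due = £905.99

£905.99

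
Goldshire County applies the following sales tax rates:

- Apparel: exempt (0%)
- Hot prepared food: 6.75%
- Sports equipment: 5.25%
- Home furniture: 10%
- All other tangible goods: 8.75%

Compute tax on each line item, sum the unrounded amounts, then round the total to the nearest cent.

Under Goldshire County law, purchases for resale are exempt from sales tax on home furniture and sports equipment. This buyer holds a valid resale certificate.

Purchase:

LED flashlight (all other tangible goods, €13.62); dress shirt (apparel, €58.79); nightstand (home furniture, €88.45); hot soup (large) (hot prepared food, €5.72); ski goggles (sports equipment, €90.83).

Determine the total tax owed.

LED flashlight €13.62: all other tangible goods → 8.75% → €1.19175
Dress shirt €58.79: apparel → 0% → €0.00
Nightstand €88.45: home furniture, buyer-exempt → 0% → €0.00
Hot soup (large) €5.72: hot prepared food → 6.75% → €0.3861
Ski goggles €90.83: sports equipment, buyer-exempt → 0% → €0.00
Unrounded tax sum = €1.57785 → €1.58

€1.58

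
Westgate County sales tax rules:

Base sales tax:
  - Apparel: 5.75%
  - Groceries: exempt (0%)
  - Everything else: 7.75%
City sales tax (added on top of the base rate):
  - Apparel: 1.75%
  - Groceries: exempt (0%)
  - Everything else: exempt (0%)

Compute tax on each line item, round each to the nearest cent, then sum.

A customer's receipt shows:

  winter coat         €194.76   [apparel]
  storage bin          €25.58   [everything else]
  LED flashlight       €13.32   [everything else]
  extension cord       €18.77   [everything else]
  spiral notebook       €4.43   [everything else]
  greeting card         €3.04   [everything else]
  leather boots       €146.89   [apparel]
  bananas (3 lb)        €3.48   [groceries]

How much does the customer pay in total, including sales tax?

€440.94

Winter coat €194.76: apparel → 5.75% + 1.75% city = 7.5% → €14.61
Storage bin €25.58: everything else → 7.75% + 0% city = 7.75% → €1.98
LED flashlight €13.32: everything else → 7.75% + 0% city = 7.75% → €1.03
Extension cord €18.77: everything else → 7.75% + 0% city = 7.75% → €1.45
Spiral notebook €4.43: everything else → 7.75% + 0% city = 7.75% → €0.34
Greeting card €3.04: everything else → 7.75% + 0% city = 7.75% → €0.24
Leather boots €146.89: apparel → 5.75% + 1.75% city = 7.5% → €11.02
Bananas (3 lb) €3.48: groceries → 0% + 0% city = 0% → €0.00
Subtotal = €410.27; tax = €30.67; total due = €440.94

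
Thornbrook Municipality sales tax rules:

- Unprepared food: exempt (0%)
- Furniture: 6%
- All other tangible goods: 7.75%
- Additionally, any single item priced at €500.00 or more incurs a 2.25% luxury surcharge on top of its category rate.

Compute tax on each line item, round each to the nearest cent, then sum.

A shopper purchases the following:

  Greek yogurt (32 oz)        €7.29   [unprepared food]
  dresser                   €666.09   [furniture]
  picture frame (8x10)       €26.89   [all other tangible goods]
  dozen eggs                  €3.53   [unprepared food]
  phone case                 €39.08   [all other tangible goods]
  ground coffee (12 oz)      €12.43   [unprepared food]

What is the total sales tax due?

€60.06

Greek yogurt (32 oz) €7.29: unprepared food → 0% → €0.00
Dresser €666.09: furniture → 6% + 2.25% surcharge = 8.25% → €54.95
Picture frame (8x10) €26.89: all other tangible goods → 7.75% → €2.08
Dozen eggs €3.53: unprepared food → 0% → €0.00
Phone case €39.08: all other tangible goods → 7.75% → €3.03
Ground coffee (12 oz) €12.43: unprepared food → 0% → €0.00
Total tax = €54.95 + €2.08 + €3.03 = €60.06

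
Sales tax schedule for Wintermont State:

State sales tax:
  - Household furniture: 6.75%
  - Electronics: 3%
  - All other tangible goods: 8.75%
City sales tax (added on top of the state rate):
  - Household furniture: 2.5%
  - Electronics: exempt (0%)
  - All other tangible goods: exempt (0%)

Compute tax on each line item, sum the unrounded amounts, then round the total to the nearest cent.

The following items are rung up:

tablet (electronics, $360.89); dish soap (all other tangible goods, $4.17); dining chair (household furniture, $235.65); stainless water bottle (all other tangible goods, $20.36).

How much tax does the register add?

Tablet $360.89: electronics → 3% + 0% city = 3% → $10.8267
Dish soap $4.17: all other tangible goods → 8.75% + 0% city = 8.75% → $0.364875
Dining chair $235.65: household furniture → 6.75% + 2.5% city = 9.25% → $21.797625
Stainless water bottle $20.36: all other tangible goods → 8.75% + 0% city = 8.75% → $1.7815
Unrounded tax sum = $34.7707 → $34.77

$34.77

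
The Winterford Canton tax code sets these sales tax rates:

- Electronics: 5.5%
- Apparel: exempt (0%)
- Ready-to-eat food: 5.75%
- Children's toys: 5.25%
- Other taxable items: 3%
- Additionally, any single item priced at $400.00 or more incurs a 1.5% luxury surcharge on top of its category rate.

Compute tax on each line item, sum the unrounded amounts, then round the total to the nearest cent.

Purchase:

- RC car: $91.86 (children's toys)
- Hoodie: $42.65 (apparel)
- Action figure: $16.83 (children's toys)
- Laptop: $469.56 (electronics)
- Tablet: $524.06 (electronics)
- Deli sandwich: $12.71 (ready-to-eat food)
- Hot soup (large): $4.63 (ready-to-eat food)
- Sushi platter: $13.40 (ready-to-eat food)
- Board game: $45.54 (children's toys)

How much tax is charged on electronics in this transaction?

$69.55

Laptop $469.56: electronics → 5.5% + 1.5% surcharge = 7% → $32.8692
Tablet $524.06: electronics → 5.5% + 1.5% surcharge = 7% → $36.6842
Tax on electronics: unrounded sum = $69.5534 → $69.55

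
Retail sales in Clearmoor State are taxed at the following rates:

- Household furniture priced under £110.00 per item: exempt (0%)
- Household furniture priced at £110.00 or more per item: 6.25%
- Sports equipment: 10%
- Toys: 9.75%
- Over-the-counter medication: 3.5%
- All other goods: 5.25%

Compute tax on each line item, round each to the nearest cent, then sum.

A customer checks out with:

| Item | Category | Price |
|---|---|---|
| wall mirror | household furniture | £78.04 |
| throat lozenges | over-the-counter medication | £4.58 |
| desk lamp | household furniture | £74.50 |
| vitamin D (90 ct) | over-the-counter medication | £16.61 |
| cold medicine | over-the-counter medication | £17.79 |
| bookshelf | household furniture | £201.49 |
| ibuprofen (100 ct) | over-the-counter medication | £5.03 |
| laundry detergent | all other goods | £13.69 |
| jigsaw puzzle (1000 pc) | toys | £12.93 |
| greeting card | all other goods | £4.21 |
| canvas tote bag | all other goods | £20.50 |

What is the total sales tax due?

£17.41

Wall mirror £78.04: household furniture, under £110.00 → 0% → £0.00
Throat lozenges £4.58: over-the-counter medication → 3.5% → £0.16
Desk lamp £74.50: household furniture, under £110.00 → 0% → £0.00
Vitamin D (90 ct) £16.61: over-the-counter medication → 3.5% → £0.58
Cold medicine £17.79: over-the-counter medication → 3.5% → £0.62
Bookshelf £201.49: household furniture, £110.00 or more → 6.25% → £12.59
Ibuprofen (100 ct) £5.03: over-the-counter medication → 3.5% → £0.18
Laundry detergent £13.69: all other goods → 5.25% → £0.72
Jigsaw puzzle (1000 pc) £12.93: toys → 9.75% → £1.26
Greeting card £4.21: all other goods → 5.25% → £0.22
Canvas tote bag £20.50: all other goods → 5.25% → £1.08
Total tax = £0.16 + £0.58 + £0.62 + £12.59 + £0.18 + £0.72 + £1.26 + £0.22 + £1.08 = £17.41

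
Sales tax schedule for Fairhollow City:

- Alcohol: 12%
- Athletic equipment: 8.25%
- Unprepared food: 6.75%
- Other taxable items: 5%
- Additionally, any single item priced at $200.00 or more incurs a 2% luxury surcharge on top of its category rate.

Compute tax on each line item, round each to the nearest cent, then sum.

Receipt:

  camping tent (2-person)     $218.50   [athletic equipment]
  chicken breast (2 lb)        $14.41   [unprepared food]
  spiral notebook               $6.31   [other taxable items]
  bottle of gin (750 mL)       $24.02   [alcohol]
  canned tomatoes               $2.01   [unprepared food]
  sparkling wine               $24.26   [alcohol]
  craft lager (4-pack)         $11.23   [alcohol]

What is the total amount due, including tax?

$331.71

Camping tent (2-person) $218.50: athletic equipment → 8.25% + 2% surcharge = 10.25% → $22.40
Chicken breast (2 lb) $14.41: unprepared food → 6.75% → $0.97
Spiral notebook $6.31: other taxable items → 5% → $0.32
Bottle of gin (750 mL) $24.02: alcohol → 12% → $2.88
Canned tomatoes $2.01: unprepared food → 6.75% → $0.14
Sparkling wine $24.26: alcohol → 12% → $2.91
Craft lager (4-pack) $11.23: alcohol → 12% → $1.35
Subtotal = $300.74; tax = $30.97; total due = $331.71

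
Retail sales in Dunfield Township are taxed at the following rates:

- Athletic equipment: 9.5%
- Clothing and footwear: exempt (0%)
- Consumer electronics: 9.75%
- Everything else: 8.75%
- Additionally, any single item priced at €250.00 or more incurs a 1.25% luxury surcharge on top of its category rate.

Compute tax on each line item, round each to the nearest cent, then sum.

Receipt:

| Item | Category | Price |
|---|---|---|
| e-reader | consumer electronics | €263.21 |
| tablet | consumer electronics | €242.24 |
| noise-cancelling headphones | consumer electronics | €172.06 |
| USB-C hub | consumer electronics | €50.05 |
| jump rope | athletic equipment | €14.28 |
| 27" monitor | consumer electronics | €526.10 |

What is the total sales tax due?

€133.46

E-reader €263.21: consumer electronics → 9.75% + 1.25% surcharge = 11% → €28.95
Tablet €242.24: consumer electronics → 9.75% → €23.62
Noise-cancelling headphones €172.06: consumer electronics → 9.75% → €16.78
USB-C hub €50.05: consumer electronics → 9.75% → €4.88
Jump rope €14.28: athletic equipment → 9.5% → €1.36
27" monitor €526.10: consumer electronics → 9.75% + 1.25% surcharge = 11% → €57.87
Total tax = €28.95 + €23.62 + €16.78 + €4.88 + €1.36 + €57.87 = €133.46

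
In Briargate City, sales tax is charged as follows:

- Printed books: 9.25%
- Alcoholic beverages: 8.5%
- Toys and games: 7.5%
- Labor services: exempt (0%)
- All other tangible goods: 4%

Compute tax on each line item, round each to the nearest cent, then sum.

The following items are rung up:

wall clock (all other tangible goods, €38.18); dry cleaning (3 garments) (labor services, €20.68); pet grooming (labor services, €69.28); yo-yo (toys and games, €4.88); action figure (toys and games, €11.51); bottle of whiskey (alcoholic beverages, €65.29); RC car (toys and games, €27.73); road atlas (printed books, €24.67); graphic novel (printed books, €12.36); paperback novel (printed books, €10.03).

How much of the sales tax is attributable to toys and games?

€3.31

Yo-yo €4.88: toys and games → 7.5% → €0.37
Action figure €11.51: toys and games → 7.5% → €0.86
RC car €27.73: toys and games → 7.5% → €2.08
Tax on toys and games = €0.37 + €0.86 + €2.08 = €3.31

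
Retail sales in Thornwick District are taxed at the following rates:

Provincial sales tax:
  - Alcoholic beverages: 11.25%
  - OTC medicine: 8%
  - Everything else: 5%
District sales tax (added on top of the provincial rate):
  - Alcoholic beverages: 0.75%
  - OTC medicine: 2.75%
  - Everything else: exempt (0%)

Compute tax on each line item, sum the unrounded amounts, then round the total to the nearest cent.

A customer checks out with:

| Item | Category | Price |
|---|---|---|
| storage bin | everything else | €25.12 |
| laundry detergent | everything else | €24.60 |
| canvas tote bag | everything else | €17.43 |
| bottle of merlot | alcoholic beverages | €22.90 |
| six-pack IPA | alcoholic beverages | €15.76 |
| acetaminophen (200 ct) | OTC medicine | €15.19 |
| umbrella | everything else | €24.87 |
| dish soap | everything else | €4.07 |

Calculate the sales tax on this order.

€11.08

Storage bin €25.12: everything else → 5% + 0% district = 5% → €1.256
Laundry detergent €24.60: everything else → 5% + 0% district = 5% → €1.23
Canvas tote bag €17.43: everything else → 5% + 0% district = 5% → €0.8715
Bottle of merlot €22.90: alcoholic beverages → 11.25% + 0.75% district = 12% → €2.748
Six-pack IPA €15.76: alcoholic beverages → 11.25% + 0.75% district = 12% → €1.8912
Acetaminophen (200 ct) €15.19: OTC medicine → 8% + 2.75% district = 10.75% → €1.632925
Umbrella €24.87: everything else → 5% + 0% district = 5% → €1.2435
Dish soap €4.07: everything else → 5% + 0% district = 5% → €0.2035
Unrounded tax sum = €11.076625 → €11.08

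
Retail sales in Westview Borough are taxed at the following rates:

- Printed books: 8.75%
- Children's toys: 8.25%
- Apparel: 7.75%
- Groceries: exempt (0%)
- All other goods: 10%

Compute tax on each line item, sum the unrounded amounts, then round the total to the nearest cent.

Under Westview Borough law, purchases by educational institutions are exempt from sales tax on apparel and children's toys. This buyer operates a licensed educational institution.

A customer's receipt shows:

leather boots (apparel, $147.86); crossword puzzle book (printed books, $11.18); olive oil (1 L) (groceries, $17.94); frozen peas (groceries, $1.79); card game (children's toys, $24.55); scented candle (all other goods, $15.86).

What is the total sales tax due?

Leather boots $147.86: apparel, buyer-exempt → 0% → $0.00
Crossword puzzle book $11.18: printed books → 8.75% → $0.97825
Olive oil (1 L) $17.94: groceries → 0% → $0.00
Frozen peas $1.79: groceries → 0% → $0.00
Card game $24.55: children's toys, buyer-exempt → 0% → $0.00
Scented candle $15.86: all other goods → 10% → $1.586
Unrounded tax sum = $2.56425 → $2.56

$2.56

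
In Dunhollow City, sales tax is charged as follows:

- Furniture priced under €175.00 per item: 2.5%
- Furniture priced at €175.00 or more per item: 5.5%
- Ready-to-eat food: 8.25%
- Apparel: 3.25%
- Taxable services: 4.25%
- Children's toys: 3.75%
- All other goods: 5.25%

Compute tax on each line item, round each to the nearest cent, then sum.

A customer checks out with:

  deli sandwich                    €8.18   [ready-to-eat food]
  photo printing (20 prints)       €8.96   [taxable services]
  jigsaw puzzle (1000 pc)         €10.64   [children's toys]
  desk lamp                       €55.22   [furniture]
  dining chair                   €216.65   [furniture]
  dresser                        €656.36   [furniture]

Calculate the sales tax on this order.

€50.85

Deli sandwich €8.18: ready-to-eat food → 8.25% → €0.67
Photo printing (20 prints) €8.96: taxable services → 4.25% → €0.38
Jigsaw puzzle (1000 pc) €10.64: children's toys → 3.75% → €0.40
Desk lamp €55.22: furniture, under €175.00 → 2.5% → €1.38
Dining chair €216.65: furniture, €175.00 or more → 5.5% → €11.92
Dresser €656.36: furniture, €175.00 or more → 5.5% → €36.10
Total tax = €0.67 + €0.38 + €0.40 + €1.38 + €11.92 + €36.10 = €50.85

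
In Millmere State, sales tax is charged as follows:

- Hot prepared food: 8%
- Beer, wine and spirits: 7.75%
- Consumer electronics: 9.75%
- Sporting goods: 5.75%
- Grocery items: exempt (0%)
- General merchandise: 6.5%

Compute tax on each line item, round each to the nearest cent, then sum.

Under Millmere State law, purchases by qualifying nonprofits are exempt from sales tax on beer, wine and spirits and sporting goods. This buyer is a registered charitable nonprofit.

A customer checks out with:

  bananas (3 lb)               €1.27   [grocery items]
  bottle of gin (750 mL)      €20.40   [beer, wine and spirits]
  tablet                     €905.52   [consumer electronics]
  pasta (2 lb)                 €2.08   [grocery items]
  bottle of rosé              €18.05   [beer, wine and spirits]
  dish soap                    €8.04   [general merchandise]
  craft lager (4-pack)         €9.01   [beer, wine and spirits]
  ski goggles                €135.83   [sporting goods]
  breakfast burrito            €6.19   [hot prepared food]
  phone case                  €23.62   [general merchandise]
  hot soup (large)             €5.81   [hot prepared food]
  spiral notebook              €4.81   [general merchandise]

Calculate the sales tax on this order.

€91.62

Bananas (3 lb) €1.27: grocery items → 0% → €0.00
Bottle of gin (750 mL) €20.40: beer, wine and spirits, buyer-exempt → 0% → €0.00
Tablet €905.52: consumer electronics → 9.75% → €88.29
Pasta (2 lb) €2.08: grocery items → 0% → €0.00
Bottle of rosé €18.05: beer, wine and spirits, buyer-exempt → 0% → €0.00
Dish soap €8.04: general merchandise → 6.5% → €0.52
Craft lager (4-pack) €9.01: beer, wine and spirits, buyer-exempt → 0% → €0.00
Ski goggles €135.83: sporting goods, buyer-exempt → 0% → €0.00
Breakfast burrito €6.19: hot prepared food → 8% → €0.50
Phone case €23.62: general merchandise → 6.5% → €1.54
Hot soup (large) €5.81: hot prepared food → 8% → €0.46
Spiral notebook €4.81: general merchandise → 6.5% → €0.31
Total tax = €88.29 + €0.52 + €0.50 + €1.54 + €0.46 + €0.31 = €91.62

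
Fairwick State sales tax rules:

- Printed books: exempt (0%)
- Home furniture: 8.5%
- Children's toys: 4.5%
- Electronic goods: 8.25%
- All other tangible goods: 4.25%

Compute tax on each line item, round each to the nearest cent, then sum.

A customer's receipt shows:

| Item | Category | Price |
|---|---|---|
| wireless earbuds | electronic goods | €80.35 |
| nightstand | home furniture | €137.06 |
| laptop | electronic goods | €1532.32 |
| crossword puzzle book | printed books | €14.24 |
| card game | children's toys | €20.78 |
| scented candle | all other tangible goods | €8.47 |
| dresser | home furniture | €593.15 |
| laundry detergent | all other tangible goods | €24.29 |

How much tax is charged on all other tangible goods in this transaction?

Scented candle €8.47: all other tangible goods → 4.25% → €0.36
Laundry detergent €24.29: all other tangible goods → 4.25% → €1.03
Tax on all other tangible goods = €0.36 + €1.03 = €1.39

€1.39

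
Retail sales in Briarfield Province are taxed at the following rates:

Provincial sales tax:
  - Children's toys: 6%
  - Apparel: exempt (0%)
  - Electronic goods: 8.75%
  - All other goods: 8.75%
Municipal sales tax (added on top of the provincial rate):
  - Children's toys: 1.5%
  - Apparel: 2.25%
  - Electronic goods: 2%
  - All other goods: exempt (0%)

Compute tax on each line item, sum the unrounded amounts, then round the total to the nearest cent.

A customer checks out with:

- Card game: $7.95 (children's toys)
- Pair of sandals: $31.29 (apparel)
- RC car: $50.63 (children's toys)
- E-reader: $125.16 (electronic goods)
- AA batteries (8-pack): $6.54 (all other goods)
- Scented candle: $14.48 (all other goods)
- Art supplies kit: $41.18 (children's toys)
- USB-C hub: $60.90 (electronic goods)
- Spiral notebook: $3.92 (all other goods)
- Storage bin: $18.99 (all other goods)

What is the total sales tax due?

Card game $7.95: children's toys → 6% + 1.5% municipal = 7.5% → $0.59625
Pair of sandals $31.29: apparel → 0% + 2.25% municipal = 2.25% → $0.704025
RC car $50.63: children's toys → 6% + 1.5% municipal = 7.5% → $3.79725
E-reader $125.16: electronic goods → 8.75% + 2% municipal = 10.75% → $13.4547
AA batteries (8-pack) $6.54: all other goods → 8.75% + 0% municipal = 8.75% → $0.57225
Scented candle $14.48: all other goods → 8.75% + 0% municipal = 8.75% → $1.267
Art supplies kit $41.18: children's toys → 6% + 1.5% municipal = 7.5% → $3.0885
USB-C hub $60.90: electronic goods → 8.75% + 2% municipal = 10.75% → $6.54675
Spiral notebook $3.92: all other goods → 8.75% + 0% municipal = 8.75% → $0.343
Storage bin $18.99: all other goods → 8.75% + 0% municipal = 8.75% → $1.661625
Unrounded tax sum = $32.03135 → $32.03

$32.03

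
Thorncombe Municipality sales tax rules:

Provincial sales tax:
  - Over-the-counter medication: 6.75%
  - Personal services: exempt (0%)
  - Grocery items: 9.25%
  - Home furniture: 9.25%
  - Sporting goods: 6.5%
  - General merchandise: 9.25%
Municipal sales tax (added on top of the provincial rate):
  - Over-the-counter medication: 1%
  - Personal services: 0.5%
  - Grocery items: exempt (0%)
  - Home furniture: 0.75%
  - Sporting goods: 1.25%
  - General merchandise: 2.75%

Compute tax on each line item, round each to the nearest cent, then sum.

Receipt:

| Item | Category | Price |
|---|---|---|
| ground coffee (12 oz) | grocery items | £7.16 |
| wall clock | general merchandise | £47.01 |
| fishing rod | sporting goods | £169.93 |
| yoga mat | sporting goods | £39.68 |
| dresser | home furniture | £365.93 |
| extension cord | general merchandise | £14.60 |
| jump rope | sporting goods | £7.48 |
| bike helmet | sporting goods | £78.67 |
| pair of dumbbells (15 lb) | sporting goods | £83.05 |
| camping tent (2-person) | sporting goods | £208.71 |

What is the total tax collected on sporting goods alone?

Fishing rod £169.93: sporting goods → 6.5% + 1.25% municipal = 7.75% → £13.17
Yoga mat £39.68: sporting goods → 6.5% + 1.25% municipal = 7.75% → £3.08
Jump rope £7.48: sporting goods → 6.5% + 1.25% municipal = 7.75% → £0.58
Bike helmet £78.67: sporting goods → 6.5% + 1.25% municipal = 7.75% → £6.10
Pair of dumbbells (15 lb) £83.05: sporting goods → 6.5% + 1.25% municipal = 7.75% → £6.44
Camping tent (2-person) £208.71: sporting goods → 6.5% + 1.25% municipal = 7.75% → £16.18
Tax on sporting goods = £13.17 + £3.08 + £0.58 + £6.10 + £6.44 + £16.18 = £45.55

£45.55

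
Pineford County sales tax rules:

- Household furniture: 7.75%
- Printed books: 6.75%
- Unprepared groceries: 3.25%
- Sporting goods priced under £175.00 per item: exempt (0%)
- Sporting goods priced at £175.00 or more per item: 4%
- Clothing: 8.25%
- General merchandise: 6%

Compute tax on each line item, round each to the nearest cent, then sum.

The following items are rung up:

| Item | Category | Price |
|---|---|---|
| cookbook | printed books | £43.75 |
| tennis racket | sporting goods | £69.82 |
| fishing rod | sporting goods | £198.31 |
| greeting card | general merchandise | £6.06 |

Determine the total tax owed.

£11.24

Cookbook £43.75: printed books → 6.75% → £2.95
Tennis racket £69.82: sporting goods, under £175.00 → 0% → £0.00
Fishing rod £198.31: sporting goods, £175.00 or more → 4% → £7.93
Greeting card £6.06: general merchandise → 6% → £0.36
Total tax = £2.95 + £7.93 + £0.36 = £11.24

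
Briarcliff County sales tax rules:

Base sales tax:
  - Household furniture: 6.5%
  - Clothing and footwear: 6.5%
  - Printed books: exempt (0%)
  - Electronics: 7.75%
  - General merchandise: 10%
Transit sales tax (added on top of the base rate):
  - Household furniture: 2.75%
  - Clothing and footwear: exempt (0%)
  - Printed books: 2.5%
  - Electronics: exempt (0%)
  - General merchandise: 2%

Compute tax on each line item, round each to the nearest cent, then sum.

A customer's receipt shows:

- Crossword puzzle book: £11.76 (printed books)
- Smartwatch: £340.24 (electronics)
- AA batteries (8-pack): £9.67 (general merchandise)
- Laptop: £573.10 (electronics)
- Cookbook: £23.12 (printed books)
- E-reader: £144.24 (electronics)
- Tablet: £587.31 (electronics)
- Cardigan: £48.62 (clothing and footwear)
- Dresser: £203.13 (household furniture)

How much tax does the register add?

Crossword puzzle book £11.76: printed books → 0% + 2.5% transit = 2.5% → £0.29
Smartwatch £340.24: electronics → 7.75% + 0% transit = 7.75% → £26.37
AA batteries (8-pack) £9.67: general merchandise → 10% + 2% transit = 12% → £1.16
Laptop £573.10: electronics → 7.75% + 0% transit = 7.75% → £44.42
Cookbook £23.12: printed books → 0% + 2.5% transit = 2.5% → £0.58
E-reader £144.24: electronics → 7.75% + 0% transit = 7.75% → £11.18
Tablet £587.31: electronics → 7.75% + 0% transit = 7.75% → £45.52
Cardigan £48.62: clothing and footwear → 6.5% + 0% transit = 6.5% → £3.16
Dresser £203.13: household furniture → 6.5% + 2.75% transit = 9.25% → £18.79
Total tax = £0.29 + £26.37 + £1.16 + £44.42 + £0.58 + £11.18 + £45.52 + £3.16 + £18.79 = £151.47

£151.47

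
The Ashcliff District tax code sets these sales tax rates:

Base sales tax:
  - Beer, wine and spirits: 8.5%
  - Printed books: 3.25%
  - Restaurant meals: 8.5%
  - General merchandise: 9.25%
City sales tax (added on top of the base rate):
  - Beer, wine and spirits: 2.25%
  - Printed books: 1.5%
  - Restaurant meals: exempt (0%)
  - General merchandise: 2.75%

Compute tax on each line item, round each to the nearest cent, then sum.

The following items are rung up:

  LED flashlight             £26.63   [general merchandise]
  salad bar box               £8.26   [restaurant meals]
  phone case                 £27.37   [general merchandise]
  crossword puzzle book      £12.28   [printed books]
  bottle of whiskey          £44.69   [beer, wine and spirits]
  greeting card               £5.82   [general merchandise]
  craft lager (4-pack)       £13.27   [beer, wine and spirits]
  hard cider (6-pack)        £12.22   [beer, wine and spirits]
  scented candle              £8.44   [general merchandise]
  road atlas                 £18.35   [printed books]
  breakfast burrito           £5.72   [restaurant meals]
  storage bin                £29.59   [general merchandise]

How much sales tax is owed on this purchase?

LED flashlight £26.63: general merchandise → 9.25% + 2.75% city = 12% → £3.20
Salad bar box £8.26: restaurant meals → 8.5% + 0% city = 8.5% → £0.70
Phone case £27.37: general merchandise → 9.25% + 2.75% city = 12% → £3.28
Crossword puzzle book £12.28: printed books → 3.25% + 1.5% city = 4.75% → £0.58
Bottle of whiskey £44.69: beer, wine and spirits → 8.5% + 2.25% city = 10.75% → £4.80
Greeting card £5.82: general merchandise → 9.25% + 2.75% city = 12% → £0.70
Craft lager (4-pack) £13.27: beer, wine and spirits → 8.5% + 2.25% city = 10.75% → £1.43
Hard cider (6-pack) £12.22: beer, wine and spirits → 8.5% + 2.25% city = 10.75% → £1.31
Scented candle £8.44: general merchandise → 9.25% + 2.75% city = 12% → £1.01
Road atlas £18.35: printed books → 3.25% + 1.5% city = 4.75% → £0.87
Breakfast burrito £5.72: restaurant meals → 8.5% + 0% city = 8.5% → £0.49
Storage bin £29.59: general merchandise → 9.25% + 2.75% city = 12% → £3.55
Total tax = £3.20 + £0.70 + £3.28 + £0.58 + £4.80 + £0.70 + £1.43 + £1.31 + £1.01 + £0.87 + £0.49 + £3.55 = £21.92

£21.92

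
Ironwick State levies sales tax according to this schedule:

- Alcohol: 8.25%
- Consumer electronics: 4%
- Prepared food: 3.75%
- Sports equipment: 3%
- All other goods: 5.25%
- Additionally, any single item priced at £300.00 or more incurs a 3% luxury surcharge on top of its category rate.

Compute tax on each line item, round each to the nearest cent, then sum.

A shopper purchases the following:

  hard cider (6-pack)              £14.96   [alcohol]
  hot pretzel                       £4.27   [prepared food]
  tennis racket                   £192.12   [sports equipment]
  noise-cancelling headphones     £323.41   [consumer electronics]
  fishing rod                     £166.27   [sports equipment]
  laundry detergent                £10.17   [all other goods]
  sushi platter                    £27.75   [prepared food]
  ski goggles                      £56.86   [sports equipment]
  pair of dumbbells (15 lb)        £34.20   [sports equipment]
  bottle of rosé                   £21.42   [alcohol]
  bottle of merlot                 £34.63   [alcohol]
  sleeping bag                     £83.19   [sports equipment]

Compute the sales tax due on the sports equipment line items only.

£15.99

Tennis racket £192.12: sports equipment → 3% → £5.76
Fishing rod £166.27: sports equipment → 3% → £4.99
Ski goggles £56.86: sports equipment → 3% → £1.71
Pair of dumbbells (15 lb) £34.20: sports equipment → 3% → £1.03
Sleeping bag £83.19: sports equipment → 3% → £2.50
Tax on sports equipment = £5.76 + £4.99 + £1.71 + £1.03 + £2.50 = £15.99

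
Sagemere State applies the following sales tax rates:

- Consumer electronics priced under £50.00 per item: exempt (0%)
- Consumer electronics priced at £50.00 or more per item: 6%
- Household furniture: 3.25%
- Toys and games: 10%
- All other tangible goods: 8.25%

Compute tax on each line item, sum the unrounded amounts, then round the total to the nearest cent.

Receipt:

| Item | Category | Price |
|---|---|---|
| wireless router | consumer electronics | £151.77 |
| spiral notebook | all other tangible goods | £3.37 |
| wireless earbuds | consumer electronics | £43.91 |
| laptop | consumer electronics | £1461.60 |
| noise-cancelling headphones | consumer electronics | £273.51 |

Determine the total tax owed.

£113.49

Wireless router £151.77: consumer electronics, £50.00 or more → 6% → £9.1062
Spiral notebook £3.37: all other tangible goods → 8.25% → £0.278025
Wireless earbuds £43.91: consumer electronics, under £50.00 → 0% → £0.00
Laptop £1461.60: consumer electronics, £50.00 or more → 6% → £87.696
Noise-cancelling headphones £273.51: consumer electronics, £50.00 or more → 6% → £16.4106
Unrounded tax sum = £113.490825 → £113.49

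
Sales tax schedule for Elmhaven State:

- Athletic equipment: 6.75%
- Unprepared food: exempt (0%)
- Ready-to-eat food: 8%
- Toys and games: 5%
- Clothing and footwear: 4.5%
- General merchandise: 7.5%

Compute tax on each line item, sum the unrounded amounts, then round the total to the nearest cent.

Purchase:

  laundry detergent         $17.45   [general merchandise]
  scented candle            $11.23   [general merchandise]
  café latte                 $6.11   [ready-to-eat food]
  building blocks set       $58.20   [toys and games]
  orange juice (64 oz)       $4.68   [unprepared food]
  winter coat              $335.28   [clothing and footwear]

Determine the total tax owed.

Laundry detergent $17.45: general merchandise → 7.5% → $1.30875
Scented candle $11.23: general merchandise → 7.5% → $0.84225
Café latte $6.11: ready-to-eat food → 8% → $0.4888
Building blocks set $58.20: toys and games → 5% → $2.91
Orange juice (64 oz) $4.68: unprepared food → 0% → $0.00
Winter coat $335.28: clothing and footwear → 4.5% → $15.0876
Unrounded tax sum = $20.6374 → $20.64

$20.64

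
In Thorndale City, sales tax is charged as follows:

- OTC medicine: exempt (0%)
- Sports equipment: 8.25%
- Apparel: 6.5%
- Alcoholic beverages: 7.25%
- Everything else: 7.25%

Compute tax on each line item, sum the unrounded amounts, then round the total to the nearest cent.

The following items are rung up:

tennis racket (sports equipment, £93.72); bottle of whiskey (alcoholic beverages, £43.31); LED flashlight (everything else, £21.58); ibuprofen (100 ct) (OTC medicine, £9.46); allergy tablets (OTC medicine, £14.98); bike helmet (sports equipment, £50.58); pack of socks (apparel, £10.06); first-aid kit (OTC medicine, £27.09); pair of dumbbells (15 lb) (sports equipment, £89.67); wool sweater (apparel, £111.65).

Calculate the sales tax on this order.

Tennis racket £93.72: sports equipment → 8.25% → £7.7319
Bottle of whiskey £43.31: alcoholic beverages → 7.25% → £3.139975
LED flashlight £21.58: everything else → 7.25% → £1.56455
Ibuprofen (100 ct) £9.46: OTC medicine → 0% → £0.00
Allergy tablets £14.98: OTC medicine → 0% → £0.00
Bike helmet £50.58: sports equipment → 8.25% → £4.17285
Pack of socks £10.06: apparel → 6.5% → £0.6539
First-aid kit £27.09: OTC medicine → 0% → £0.00
Pair of dumbbells (15 lb) £89.67: sports equipment → 8.25% → £7.397775
Wool sweater £111.65: apparel → 6.5% → £7.25725
Unrounded tax sum = £31.9182 → £31.92

£31.92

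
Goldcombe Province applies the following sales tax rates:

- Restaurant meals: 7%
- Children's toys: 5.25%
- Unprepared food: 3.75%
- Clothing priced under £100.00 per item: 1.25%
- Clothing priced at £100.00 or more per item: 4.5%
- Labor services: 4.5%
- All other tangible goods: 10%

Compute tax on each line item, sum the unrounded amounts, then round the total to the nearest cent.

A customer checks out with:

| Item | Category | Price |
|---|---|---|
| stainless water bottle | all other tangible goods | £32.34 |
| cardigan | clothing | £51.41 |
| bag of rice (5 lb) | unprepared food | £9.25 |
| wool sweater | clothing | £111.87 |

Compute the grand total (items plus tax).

Stainless water bottle £32.34: all other tangible goods → 10% → £3.234
Cardigan £51.41: clothing, under £100.00 → 1.25% → £0.642625
Bag of rice (5 lb) £9.25: unprepared food → 3.75% → £0.346875
Wool sweater £111.87: clothing, £100.00 or more → 4.5% → £5.03415
Subtotal = £204.87; unrounded tax = £9.25765 → £9.26; total due = £214.13

£214.13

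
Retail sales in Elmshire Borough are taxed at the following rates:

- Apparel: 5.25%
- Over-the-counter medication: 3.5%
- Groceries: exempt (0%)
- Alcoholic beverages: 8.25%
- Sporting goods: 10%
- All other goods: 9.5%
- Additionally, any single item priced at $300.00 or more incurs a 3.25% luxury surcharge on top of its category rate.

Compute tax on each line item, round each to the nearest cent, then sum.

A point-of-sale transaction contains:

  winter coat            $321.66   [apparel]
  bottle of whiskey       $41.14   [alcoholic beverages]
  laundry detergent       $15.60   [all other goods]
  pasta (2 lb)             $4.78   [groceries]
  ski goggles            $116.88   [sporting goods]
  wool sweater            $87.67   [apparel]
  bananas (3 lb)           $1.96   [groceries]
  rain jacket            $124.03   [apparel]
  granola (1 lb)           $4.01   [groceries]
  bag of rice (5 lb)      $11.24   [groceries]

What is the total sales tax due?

Winter coat $321.66: apparel → 5.25% + 3.25% surcharge = 8.5% → $27.34
Bottle of whiskey $41.14: alcoholic beverages → 8.25% → $3.39
Laundry detergent $15.60: all other goods → 9.5% → $1.48
Pasta (2 lb) $4.78: groceries → 0% → $0.00
Ski goggles $116.88: sporting goods → 10% → $11.69
Wool sweater $87.67: apparel → 5.25% → $4.60
Bananas (3 lb) $1.96: groceries → 0% → $0.00
Rain jacket $124.03: apparel → 5.25% → $6.51
Granola (1 lb) $4.01: groceries → 0% → $0.00
Bag of rice (5 lb) $11.24: groceries → 0% → $0.00
Total tax = $27.34 + $3.39 + $1.48 + $11.69 + $4.60 + $6.51 = $55.01

$55.01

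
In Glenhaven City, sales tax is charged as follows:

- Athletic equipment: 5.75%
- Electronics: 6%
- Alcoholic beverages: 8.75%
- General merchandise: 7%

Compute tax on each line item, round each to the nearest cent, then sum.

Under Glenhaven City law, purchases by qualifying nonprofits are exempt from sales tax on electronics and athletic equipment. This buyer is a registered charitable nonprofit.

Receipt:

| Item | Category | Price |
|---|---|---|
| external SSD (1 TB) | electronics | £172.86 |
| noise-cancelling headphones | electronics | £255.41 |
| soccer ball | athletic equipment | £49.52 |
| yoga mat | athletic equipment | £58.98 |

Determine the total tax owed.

£0.00

External SSD (1 TB) £172.86: electronics, buyer-exempt → 0% → £0.00
Noise-cancelling headphones £255.41: electronics, buyer-exempt → 0% → £0.00
Soccer ball £49.52: athletic equipment, buyer-exempt → 0% → £0.00
Yoga mat £58.98: athletic equipment, buyer-exempt → 0% → £0.00
Total tax = £0.00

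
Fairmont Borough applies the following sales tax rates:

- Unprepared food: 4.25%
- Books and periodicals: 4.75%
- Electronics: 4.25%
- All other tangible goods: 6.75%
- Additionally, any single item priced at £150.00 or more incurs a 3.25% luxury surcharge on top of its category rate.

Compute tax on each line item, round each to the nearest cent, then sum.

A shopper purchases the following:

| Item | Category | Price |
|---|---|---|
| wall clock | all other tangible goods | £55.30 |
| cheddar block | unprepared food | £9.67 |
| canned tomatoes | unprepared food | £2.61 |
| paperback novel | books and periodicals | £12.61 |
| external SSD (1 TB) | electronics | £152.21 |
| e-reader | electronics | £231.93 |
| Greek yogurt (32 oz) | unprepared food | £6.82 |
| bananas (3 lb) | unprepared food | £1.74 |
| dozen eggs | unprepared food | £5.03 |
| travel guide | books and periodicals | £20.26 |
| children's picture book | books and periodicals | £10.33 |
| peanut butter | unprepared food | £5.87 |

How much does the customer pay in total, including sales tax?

£550.31

Wall clock £55.30: all other tangible goods → 6.75% → £3.73
Cheddar block £9.67: unprepared food → 4.25% → £0.41
Canned tomatoes £2.61: unprepared food → 4.25% → £0.11
Paperback novel £12.61: books and periodicals → 4.75% → £0.60
External SSD (1 TB) £152.21: electronics → 4.25% + 3.25% surcharge = 7.5% → £11.42
E-reader £231.93: electronics → 4.25% + 3.25% surcharge = 7.5% → £17.39
Greek yogurt (32 oz) £6.82: unprepared food → 4.25% → £0.29
Bananas (3 lb) £1.74: unprepared food → 4.25% → £0.07
Dozen eggs £5.03: unprepared food → 4.25% → £0.21
Travel guide £20.26: books and periodicals → 4.75% → £0.96
Children's picture book £10.33: books and periodicals → 4.75% → £0.49
Peanut butter £5.87: unprepared food → 4.25% → £0.25
Subtotal = £514.38; tax = £35.93; total due = £550.31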